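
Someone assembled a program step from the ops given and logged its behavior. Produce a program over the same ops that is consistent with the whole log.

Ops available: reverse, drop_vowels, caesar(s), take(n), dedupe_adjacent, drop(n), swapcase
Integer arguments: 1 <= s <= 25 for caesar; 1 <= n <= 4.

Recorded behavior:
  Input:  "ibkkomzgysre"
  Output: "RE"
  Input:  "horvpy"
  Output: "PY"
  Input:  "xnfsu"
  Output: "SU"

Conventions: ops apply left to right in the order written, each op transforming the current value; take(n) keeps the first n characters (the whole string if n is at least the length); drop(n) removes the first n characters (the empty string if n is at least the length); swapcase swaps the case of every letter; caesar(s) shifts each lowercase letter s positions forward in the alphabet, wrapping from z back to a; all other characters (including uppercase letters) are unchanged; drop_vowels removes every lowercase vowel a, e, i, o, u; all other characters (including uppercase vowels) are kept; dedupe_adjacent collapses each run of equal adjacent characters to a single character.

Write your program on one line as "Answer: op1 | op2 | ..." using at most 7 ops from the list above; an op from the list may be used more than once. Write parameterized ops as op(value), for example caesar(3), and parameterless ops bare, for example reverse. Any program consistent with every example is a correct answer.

reverse | swapcase | take(2) | swapcase | reverse | swapcase

Check, running the answer program on each example:
  "ibkkomzgysre" -> "ersygzmokkbi" -> "ERSYGZMOKKBI" -> "ER" -> "er" -> "re" -> "RE"
  "horvpy" -> "ypvroh" -> "YPVROH" -> "YP" -> "yp" -> "py" -> "PY"
  "xnfsu" -> "usfnx" -> "USFNX" -> "US" -> "us" -> "su" -> "SU"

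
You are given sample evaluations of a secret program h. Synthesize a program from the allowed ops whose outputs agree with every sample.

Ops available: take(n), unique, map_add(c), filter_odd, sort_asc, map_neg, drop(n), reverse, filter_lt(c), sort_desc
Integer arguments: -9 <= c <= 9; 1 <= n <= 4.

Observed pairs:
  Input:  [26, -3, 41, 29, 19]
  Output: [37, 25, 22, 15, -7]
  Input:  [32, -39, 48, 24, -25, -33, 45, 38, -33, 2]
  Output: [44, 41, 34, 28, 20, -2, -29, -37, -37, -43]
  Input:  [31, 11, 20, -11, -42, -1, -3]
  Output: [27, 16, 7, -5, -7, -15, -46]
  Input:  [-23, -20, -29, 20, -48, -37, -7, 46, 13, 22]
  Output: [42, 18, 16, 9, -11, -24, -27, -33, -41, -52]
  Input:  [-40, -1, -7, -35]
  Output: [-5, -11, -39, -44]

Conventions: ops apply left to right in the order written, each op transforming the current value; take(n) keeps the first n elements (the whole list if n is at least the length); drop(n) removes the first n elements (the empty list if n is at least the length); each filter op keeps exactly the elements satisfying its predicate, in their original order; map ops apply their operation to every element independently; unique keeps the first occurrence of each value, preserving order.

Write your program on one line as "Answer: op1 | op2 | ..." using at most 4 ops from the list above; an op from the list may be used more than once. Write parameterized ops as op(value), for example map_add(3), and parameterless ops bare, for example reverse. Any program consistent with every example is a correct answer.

reverse | map_add(-5) | sort_desc | map_add(1)

Check, running the answer program on each example:
  [26, -3, 41, 29, 19] -> [19, 29, 41, -3, 26] -> [14, 24, 36, -8, 21] -> [36, 24, 21, 14, -8] -> [37, 25, 22, 15, -7]
  [32, -39, 48, 24, -25, -33, 45, 38, -33, 2] -> [2, -33, 38, 45, -33, -25, 24, 48, -39, 32] -> [-3, -38, 33, 40, -38, -30, 19, 43, -44, 27] -> [43, 40, 33, 27, 19, -3, -30, -38, -38, -44] -> [44, 41, 34, 28, 20, -2, -29, -37, -37, -43]
  [31, 11, 20, -11, -42, -1, -3] -> [-3, -1, -42, -11, 20, 11, 31] -> [-8, -6, -47, -16, 15, 6, 26] -> [26, 15, 6, -6, -8, -16, -47] -> [27, 16, 7, -5, -7, -15, -46]
  [-23, -20, -29, 20, -48, -37, -7, 46, 13, 22] -> [22, 13, 46, -7, -37, -48, 20, -29, -20, -23] -> [17, 8, 41, -12, -42, -53, 15, -34, -25, -28] -> [41, 17, 15, 8, -12, -25, -28, -34, -42, -53] -> [42, 18, 16, 9, -11, -24, -27, -33, -41, -52]
  [-40, -1, -7, -35] -> [-35, -7, -1, -40] -> [-40, -12, -6, -45] -> [-6, -12, -40, -45] -> [-5, -11, -39, -44]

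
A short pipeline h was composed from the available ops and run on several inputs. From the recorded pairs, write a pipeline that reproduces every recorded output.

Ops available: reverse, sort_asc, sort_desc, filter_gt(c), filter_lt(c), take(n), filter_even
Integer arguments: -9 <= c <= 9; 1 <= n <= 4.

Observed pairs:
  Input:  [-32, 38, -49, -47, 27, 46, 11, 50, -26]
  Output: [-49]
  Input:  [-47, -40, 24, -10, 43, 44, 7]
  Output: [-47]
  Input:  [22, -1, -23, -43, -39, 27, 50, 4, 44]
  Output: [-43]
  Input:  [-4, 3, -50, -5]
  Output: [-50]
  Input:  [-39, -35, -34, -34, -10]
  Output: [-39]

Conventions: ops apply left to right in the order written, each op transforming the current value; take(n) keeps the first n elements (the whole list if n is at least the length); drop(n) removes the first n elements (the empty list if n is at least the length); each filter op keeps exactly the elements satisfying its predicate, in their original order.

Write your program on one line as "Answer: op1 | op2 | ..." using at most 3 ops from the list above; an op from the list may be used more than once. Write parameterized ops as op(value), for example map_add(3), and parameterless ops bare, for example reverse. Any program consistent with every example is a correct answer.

sort_asc | take(1)

Check, running the answer program on each example:
  [-32, 38, -49, -47, 27, 46, 11, 50, -26] -> [-49, -47, -32, -26, 11, 27, 38, 46, 50] -> [-49]
  [-47, -40, 24, -10, 43, 44, 7] -> [-47, -40, -10, 7, 24, 43, 44] -> [-47]
  [22, -1, -23, -43, -39, 27, 50, 4, 44] -> [-43, -39, -23, -1, 4, 22, 27, 44, 50] -> [-43]
  [-4, 3, -50, -5] -> [-50, -5, -4, 3] -> [-50]
  [-39, -35, -34, -34, -10] -> [-39, -35, -34, -34, -10] -> [-39]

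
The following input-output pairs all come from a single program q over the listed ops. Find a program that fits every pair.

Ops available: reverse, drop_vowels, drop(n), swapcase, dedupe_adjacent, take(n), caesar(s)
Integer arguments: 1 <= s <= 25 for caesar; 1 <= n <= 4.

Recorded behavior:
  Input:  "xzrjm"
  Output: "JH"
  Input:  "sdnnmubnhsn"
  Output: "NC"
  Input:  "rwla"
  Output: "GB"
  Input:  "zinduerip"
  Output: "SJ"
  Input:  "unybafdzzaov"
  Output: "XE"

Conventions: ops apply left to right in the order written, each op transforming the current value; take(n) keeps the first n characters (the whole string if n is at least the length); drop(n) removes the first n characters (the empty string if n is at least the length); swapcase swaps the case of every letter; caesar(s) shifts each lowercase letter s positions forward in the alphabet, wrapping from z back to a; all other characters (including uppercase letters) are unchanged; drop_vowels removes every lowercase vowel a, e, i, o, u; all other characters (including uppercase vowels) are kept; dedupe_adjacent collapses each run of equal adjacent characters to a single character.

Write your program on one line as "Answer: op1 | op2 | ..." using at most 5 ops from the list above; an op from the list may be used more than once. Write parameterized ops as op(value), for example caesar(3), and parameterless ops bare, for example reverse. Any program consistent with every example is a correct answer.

caesar(4) | take(2) | caesar(6) | swapcase | reverse

Check, running the answer program on each example:
  "xzrjm" -> "bdvnq" -> "bd" -> "hj" -> "HJ" -> "JH"
  "sdnnmubnhsn" -> "whrrqyfrlwr" -> "wh" -> "cn" -> "CN" -> "NC"
  "rwla" -> "vape" -> "va" -> "bg" -> "BG" -> "GB"
  "zinduerip" -> "dmrhyivmt" -> "dm" -> "js" -> "JS" -> "SJ"
  "unybafdzzaov" -> "yrcfejhddesz" -> "yr" -> "ex" -> "EX" -> "XE"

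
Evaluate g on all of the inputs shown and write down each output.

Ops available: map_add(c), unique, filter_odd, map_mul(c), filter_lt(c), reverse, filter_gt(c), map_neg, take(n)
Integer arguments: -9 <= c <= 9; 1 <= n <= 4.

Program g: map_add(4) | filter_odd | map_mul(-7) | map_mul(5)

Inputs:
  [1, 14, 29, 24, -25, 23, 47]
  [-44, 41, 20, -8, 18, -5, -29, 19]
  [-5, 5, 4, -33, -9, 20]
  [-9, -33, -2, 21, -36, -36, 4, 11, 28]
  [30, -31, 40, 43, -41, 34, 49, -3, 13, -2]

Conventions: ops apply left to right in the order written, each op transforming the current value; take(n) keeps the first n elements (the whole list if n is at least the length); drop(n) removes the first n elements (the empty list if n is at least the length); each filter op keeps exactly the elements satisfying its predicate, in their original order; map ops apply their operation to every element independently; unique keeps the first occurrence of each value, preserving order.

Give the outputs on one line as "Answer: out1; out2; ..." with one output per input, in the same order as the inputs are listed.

Execution, op by op:
  [1, 14, 29, 24, -25, 23, 47] -> [5, 18, 33, 28, -21, 27, 51] -> [5, 33, -21, 27, 51] -> [-35, -231, 147, -189, -357] -> [-175, -1155, 735, -945, -1785]
  [-44, 41, 20, -8, 18, -5, -29, 19] -> [-40, 45, 24, -4, 22, -1, -25, 23] -> [45, -1, -25, 23] -> [-315, 7, 175, -161] -> [-1575, 35, 875, -805]
  [-5, 5, 4, -33, -9, 20] -> [-1, 9, 8, -29, -5, 24] -> [-1, 9, -29, -5] -> [7, -63, 203, 35] -> [35, -315, 1015, 175]
  [-9, -33, -2, 21, -36, -36, 4, 11, 28] -> [-5, -29, 2, 25, -32, -32, 8, 15, 32] -> [-5, -29, 25, 15] -> [35, 203, -175, -105] -> [175, 1015, -875, -525]
  [30, -31, 40, 43, -41, 34, 49, -3, 13, -2] -> [34, -27, 44, 47, -37, 38, 53, 1, 17, 2] -> [-27, 47, -37, 53, 1, 17] -> [189, -329, 259, -371, -7, -119] -> [945, -1645, 1295, -1855, -35, -595]

[-175, -1155, 735, -945, -1785]; [-1575, 35, 875, -805]; [35, -315, 1015, 175]; [175, 1015, -875, -525]; [945, -1645, 1295, -1855, -35, -595]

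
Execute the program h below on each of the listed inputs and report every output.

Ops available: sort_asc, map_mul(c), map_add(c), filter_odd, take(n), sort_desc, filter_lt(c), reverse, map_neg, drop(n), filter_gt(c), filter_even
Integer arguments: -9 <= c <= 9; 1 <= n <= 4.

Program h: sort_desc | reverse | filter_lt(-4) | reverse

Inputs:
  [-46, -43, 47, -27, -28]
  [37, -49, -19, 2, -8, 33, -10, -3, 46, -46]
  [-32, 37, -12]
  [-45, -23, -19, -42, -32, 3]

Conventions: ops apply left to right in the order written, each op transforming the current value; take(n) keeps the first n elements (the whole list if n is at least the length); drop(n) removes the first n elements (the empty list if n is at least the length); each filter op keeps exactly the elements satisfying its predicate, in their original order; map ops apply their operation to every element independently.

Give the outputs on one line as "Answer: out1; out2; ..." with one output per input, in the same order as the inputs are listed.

Execution, op by op:
  [-46, -43, 47, -27, -28] -> [47, -27, -28, -43, -46] -> [-46, -43, -28, -27, 47] -> [-46, -43, -28, -27] -> [-27, -28, -43, -46]
  [37, -49, -19, 2, -8, 33, -10, -3, 46, -46] -> [46, 37, 33, 2, -3, -8, -10, -19, -46, -49] -> [-49, -46, -19, -10, -8, -3, 2, 33, 37, 46] -> [-49, -46, -19, -10, -8] -> [-8, -10, -19, -46, -49]
  [-32, 37, -12] -> [37, -12, -32] -> [-32, -12, 37] -> [-32, -12] -> [-12, -32]
  [-45, -23, -19, -42, -32, 3] -> [3, -19, -23, -32, -42, -45] -> [-45, -42, -32, -23, -19, 3] -> [-45, -42, -32, -23, -19] -> [-19, -23, -32, -42, -45]

[-27, -28, -43, -46]; [-8, -10, -19, -46, -49]; [-12, -32]; [-19, -23, -32, -42, -45]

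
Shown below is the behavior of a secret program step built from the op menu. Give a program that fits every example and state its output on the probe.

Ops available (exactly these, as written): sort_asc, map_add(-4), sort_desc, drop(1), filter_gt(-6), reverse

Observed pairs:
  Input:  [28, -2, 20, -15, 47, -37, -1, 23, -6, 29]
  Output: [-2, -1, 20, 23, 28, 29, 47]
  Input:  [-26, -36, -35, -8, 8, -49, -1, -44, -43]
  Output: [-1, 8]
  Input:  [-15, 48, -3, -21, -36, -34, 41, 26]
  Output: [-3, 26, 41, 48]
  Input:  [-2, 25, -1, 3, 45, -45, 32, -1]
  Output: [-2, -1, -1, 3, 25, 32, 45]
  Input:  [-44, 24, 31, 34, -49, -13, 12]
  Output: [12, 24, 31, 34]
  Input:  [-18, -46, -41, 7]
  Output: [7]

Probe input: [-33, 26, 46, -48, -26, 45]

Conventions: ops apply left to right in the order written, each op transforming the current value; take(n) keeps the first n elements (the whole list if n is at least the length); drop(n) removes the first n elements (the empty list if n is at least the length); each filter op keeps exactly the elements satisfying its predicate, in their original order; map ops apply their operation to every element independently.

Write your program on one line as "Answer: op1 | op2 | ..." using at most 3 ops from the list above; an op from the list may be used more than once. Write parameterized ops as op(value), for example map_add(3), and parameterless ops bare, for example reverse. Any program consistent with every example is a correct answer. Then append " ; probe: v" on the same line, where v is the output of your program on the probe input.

filter_gt(-6) | sort_asc ; probe: [26, 45, 46]

Check, running the answer program on each example:
  [28, -2, 20, -15, 47, -37, -1, 23, -6, 29] -> [28, -2, 20, 47, -1, 23, 29] -> [-2, -1, 20, 23, 28, 29, 47]
  [-26, -36, -35, -8, 8, -49, -1, -44, -43] -> [8, -1] -> [-1, 8]
  [-15, 48, -3, -21, -36, -34, 41, 26] -> [48, -3, 41, 26] -> [-3, 26, 41, 48]
  [-2, 25, -1, 3, 45, -45, 32, -1] -> [-2, 25, -1, 3, 45, 32, -1] -> [-2, -1, -1, 3, 25, 32, 45]
  [-44, 24, 31, 34, -49, -13, 12] -> [24, 31, 34, 12] -> [12, 24, 31, 34]
  [-18, -46, -41, 7] -> [7] -> [7]
  probe: [-33, 26, 46, -48, -26, 45] -> [26, 46, 45] -> [26, 45, 46]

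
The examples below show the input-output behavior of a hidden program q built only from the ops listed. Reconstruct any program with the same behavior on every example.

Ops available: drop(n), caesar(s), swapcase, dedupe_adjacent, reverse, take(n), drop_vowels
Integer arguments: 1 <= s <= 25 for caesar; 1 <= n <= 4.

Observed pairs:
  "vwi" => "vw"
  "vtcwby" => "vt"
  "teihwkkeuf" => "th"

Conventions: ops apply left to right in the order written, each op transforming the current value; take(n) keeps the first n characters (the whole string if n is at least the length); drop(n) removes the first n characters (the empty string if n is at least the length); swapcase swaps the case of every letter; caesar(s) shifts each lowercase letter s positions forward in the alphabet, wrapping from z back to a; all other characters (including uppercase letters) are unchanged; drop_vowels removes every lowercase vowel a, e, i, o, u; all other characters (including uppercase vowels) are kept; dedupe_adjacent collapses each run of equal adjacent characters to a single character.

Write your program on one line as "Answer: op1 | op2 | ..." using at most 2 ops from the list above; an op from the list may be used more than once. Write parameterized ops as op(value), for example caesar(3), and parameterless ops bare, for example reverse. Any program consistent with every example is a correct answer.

drop_vowels | take(2)

Check, running the answer program on each example:
  "vwi" -> "vw" -> "vw"
  "vtcwby" -> "vtcwby" -> "vt"
  "teihwkkeuf" -> "thwkkf" -> "th"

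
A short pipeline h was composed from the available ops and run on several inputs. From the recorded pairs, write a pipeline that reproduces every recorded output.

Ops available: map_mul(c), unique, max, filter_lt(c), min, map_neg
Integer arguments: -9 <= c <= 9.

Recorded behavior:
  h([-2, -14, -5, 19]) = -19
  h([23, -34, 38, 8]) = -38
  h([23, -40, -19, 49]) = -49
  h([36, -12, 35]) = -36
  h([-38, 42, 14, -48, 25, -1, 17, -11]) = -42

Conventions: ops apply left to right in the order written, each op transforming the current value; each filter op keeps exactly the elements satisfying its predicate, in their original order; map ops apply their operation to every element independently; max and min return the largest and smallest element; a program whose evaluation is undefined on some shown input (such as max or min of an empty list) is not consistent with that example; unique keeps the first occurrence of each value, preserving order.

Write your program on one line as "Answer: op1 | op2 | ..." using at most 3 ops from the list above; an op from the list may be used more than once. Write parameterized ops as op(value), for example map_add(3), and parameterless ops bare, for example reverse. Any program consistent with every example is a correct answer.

map_neg | min

Check, running the answer program on each example:
  [-2, -14, -5, 19] -> [2, 14, 5, -19] -> -19
  [23, -34, 38, 8] -> [-23, 34, -38, -8] -> -38
  [23, -40, -19, 49] -> [-23, 40, 19, -49] -> -49
  [36, -12, 35] -> [-36, 12, -35] -> -36
  [-38, 42, 14, -48, 25, -1, 17, -11] -> [38, -42, -14, 48, -25, 1, -17, 11] -> -42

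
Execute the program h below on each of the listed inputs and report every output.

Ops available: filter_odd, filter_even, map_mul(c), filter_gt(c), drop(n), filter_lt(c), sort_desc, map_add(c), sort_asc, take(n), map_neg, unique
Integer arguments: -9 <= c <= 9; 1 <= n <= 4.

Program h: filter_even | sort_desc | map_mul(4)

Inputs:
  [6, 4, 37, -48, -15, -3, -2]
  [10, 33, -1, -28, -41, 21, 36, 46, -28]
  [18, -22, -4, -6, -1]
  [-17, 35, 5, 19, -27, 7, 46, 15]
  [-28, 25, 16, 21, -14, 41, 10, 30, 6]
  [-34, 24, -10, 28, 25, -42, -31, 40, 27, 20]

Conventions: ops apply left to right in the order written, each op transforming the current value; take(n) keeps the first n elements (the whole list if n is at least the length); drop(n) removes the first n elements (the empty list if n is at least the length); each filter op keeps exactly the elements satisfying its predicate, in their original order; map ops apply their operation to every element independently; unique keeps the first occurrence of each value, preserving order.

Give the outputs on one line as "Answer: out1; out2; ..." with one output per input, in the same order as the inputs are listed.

Execution, op by op:
  [6, 4, 37, -48, -15, -3, -2] -> [6, 4, -48, -2] -> [6, 4, -2, -48] -> [24, 16, -8, -192]
  [10, 33, -1, -28, -41, 21, 36, 46, -28] -> [10, -28, 36, 46, -28] -> [46, 36, 10, -28, -28] -> [184, 144, 40, -112, -112]
  [18, -22, -4, -6, -1] -> [18, -22, -4, -6] -> [18, -4, -6, -22] -> [72, -16, -24, -88]
  [-17, 35, 5, 19, -27, 7, 46, 15] -> [46] -> [46] -> [184]
  [-28, 25, 16, 21, -14, 41, 10, 30, 6] -> [-28, 16, -14, 10, 30, 6] -> [30, 16, 10, 6, -14, -28] -> [120, 64, 40, 24, -56, -112]
  [-34, 24, -10, 28, 25, -42, -31, 40, 27, 20] -> [-34, 24, -10, 28, -42, 40, 20] -> [40, 28, 24, 20, -10, -34, -42] -> [160, 112, 96, 80, -40, -136, -168]

[24, 16, -8, -192]; [184, 144, 40, -112, -112]; [72, -16, -24, -88]; [184]; [120, 64, 40, 24, -56, -112]; [160, 112, 96, 80, -40, -136, -168]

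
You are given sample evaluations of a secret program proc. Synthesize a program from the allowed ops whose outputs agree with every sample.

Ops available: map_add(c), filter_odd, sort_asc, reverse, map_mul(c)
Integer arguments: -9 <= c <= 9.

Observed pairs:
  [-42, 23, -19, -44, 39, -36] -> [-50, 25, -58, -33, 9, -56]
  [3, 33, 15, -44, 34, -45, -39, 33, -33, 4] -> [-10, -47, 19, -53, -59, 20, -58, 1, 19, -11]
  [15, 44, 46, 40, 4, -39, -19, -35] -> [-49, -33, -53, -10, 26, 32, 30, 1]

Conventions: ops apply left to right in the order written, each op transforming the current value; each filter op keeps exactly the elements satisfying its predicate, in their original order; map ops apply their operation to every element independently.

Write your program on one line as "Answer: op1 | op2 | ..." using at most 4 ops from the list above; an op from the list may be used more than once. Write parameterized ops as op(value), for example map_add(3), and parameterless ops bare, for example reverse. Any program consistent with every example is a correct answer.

map_add(-5) | reverse | map_add(-9)

Check, running the answer program on each example:
  [-42, 23, -19, -44, 39, -36] -> [-47, 18, -24, -49, 34, -41] -> [-41, 34, -49, -24, 18, -47] -> [-50, 25, -58, -33, 9, -56]
  [3, 33, 15, -44, 34, -45, -39, 33, -33, 4] -> [-2, 28, 10, -49, 29, -50, -44, 28, -38, -1] -> [-1, -38, 28, -44, -50, 29, -49, 10, 28, -2] -> [-10, -47, 19, -53, -59, 20, -58, 1, 19, -11]
  [15, 44, 46, 40, 4, -39, -19, -35] -> [10, 39, 41, 35, -1, -44, -24, -40] -> [-40, -24, -44, -1, 35, 41, 39, 10] -> [-49, -33, -53, -10, 26, 32, 30, 1]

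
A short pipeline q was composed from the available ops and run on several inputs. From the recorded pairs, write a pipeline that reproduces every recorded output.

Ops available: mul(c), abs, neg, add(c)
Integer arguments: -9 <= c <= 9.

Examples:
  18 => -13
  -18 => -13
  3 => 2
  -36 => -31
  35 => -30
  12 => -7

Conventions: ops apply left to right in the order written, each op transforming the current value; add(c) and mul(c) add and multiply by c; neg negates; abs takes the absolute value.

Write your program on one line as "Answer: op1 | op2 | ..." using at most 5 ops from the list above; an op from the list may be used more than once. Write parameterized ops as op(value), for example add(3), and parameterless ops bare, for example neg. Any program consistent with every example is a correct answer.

abs | add(-1) | neg | add(4)

Check, running the answer program on each example:
  18 -> 18 -> 17 -> -17 -> -13
  -18 -> 18 -> 17 -> -17 -> -13
  3 -> 3 -> 2 -> -2 -> 2
  -36 -> 36 -> 35 -> -35 -> -31
  35 -> 35 -> 34 -> -34 -> -30
  12 -> 12 -> 11 -> -11 -> -7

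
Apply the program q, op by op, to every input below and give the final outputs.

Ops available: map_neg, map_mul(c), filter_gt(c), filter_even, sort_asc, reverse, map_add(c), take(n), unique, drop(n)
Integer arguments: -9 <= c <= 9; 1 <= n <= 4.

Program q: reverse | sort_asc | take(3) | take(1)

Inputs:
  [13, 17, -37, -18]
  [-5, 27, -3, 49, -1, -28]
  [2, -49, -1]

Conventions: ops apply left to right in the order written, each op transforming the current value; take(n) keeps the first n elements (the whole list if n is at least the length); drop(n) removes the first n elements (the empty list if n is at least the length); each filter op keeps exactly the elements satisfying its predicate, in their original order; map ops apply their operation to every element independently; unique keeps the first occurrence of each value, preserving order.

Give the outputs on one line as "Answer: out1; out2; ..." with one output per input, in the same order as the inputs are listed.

[-37]; [-28]; [-49]

Execution, op by op:
  [13, 17, -37, -18] -> [-18, -37, 17, 13] -> [-37, -18, 13, 17] -> [-37, -18, 13] -> [-37]
  [-5, 27, -3, 49, -1, -28] -> [-28, -1, 49, -3, 27, -5] -> [-28, -5, -3, -1, 27, 49] -> [-28, -5, -3] -> [-28]
  [2, -49, -1] -> [-1, -49, 2] -> [-49, -1, 2] -> [-49, -1, 2] -> [-49]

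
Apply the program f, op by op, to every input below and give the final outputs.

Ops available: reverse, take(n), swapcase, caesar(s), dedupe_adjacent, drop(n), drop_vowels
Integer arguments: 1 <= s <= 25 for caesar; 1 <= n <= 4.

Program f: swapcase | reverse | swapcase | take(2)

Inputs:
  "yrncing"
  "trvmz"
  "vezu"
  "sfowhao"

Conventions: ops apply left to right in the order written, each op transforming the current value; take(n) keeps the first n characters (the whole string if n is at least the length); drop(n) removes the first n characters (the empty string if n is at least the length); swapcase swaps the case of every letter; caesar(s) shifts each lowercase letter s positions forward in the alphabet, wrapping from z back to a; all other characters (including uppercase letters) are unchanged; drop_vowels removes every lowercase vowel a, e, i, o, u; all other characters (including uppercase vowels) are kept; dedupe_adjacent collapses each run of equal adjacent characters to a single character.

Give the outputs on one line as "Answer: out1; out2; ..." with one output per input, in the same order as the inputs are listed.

Execution, op by op:
  "yrncing" -> "YRNCING" -> "GNICNRY" -> "gnicnry" -> "gn"
  "trvmz" -> "TRVMZ" -> "ZMVRT" -> "zmvrt" -> "zm"
  "vezu" -> "VEZU" -> "UZEV" -> "uzev" -> "uz"
  "sfowhao" -> "SFOWHAO" -> "OAHWOFS" -> "oahwofs" -> "oa"

"gn"; "zm"; "uz"; "oa"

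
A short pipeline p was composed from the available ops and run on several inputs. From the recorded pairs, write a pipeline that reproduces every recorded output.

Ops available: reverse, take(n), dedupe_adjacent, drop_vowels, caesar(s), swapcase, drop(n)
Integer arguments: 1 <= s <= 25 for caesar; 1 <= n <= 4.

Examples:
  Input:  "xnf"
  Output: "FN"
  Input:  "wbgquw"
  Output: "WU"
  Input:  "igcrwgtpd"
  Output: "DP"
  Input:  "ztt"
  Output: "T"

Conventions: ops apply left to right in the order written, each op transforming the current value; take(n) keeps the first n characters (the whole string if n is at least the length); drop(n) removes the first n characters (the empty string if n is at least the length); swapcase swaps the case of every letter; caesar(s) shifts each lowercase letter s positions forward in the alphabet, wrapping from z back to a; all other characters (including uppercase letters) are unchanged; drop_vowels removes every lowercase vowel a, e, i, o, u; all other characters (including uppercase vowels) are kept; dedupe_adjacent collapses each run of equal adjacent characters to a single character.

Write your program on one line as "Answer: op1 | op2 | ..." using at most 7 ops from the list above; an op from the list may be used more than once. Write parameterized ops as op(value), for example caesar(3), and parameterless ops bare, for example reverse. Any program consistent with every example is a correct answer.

reverse | take(2) | reverse | swapcase | reverse | dedupe_adjacent

Check, running the answer program on each example:
  "xnf" -> "fnx" -> "fn" -> "nf" -> "NF" -> "FN" -> "FN"
  "wbgquw" -> "wuqgbw" -> "wu" -> "uw" -> "UW" -> "WU" -> "WU"
  "igcrwgtpd" -> "dptgwrcgi" -> "dp" -> "pd" -> "PD" -> "DP" -> "DP"
  "ztt" -> "ttz" -> "tt" -> "tt" -> "TT" -> "TT" -> "T"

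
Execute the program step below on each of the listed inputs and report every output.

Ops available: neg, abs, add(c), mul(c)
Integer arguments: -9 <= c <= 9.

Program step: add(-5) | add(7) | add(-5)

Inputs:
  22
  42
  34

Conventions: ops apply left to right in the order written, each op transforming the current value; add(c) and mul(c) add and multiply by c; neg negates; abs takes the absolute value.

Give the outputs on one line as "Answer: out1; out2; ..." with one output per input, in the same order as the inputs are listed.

Execution, op by op:
  22 -> 17 -> 24 -> 19
  42 -> 37 -> 44 -> 39
  34 -> 29 -> 36 -> 31

19; 39; 31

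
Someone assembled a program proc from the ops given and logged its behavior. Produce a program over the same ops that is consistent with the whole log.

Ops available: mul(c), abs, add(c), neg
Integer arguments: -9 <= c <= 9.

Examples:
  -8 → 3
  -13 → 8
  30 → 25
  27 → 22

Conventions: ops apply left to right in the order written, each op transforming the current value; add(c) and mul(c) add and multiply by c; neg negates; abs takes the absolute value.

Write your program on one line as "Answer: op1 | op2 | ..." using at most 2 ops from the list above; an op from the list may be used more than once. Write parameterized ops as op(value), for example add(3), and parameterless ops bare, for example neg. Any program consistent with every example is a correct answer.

abs | add(-5)

Check, running the answer program on each example:
  -8 -> 8 -> 3
  -13 -> 13 -> 8
  30 -> 30 -> 25
  27 -> 27 -> 22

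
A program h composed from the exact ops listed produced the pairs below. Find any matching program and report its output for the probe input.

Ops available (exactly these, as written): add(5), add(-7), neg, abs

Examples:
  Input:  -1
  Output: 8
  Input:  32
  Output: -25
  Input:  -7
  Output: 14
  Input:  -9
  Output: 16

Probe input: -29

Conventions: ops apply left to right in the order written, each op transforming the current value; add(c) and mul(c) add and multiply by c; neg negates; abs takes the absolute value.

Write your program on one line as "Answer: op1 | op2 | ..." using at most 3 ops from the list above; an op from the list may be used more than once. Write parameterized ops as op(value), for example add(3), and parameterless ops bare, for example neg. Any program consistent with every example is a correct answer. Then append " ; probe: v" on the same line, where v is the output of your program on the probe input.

add(-7) | neg ; probe: 36

Check, running the answer program on each example:
  -1 -> -8 -> 8
  32 -> 25 -> -25
  -7 -> -14 -> 14
  -9 -> -16 -> 16
  probe: -29 -> -36 -> 36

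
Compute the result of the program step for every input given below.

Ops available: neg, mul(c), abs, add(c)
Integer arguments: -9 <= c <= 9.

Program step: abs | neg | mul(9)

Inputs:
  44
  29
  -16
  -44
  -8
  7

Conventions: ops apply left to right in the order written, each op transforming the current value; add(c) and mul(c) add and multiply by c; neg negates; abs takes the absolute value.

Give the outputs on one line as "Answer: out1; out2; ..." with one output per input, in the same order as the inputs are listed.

-396; -261; -144; -396; -72; -63

Execution, op by op:
  44 -> 44 -> -44 -> -396
  29 -> 29 -> -29 -> -261
  -16 -> 16 -> -16 -> -144
  -44 -> 44 -> -44 -> -396
  -8 -> 8 -> -8 -> -72
  7 -> 7 -> -7 -> -63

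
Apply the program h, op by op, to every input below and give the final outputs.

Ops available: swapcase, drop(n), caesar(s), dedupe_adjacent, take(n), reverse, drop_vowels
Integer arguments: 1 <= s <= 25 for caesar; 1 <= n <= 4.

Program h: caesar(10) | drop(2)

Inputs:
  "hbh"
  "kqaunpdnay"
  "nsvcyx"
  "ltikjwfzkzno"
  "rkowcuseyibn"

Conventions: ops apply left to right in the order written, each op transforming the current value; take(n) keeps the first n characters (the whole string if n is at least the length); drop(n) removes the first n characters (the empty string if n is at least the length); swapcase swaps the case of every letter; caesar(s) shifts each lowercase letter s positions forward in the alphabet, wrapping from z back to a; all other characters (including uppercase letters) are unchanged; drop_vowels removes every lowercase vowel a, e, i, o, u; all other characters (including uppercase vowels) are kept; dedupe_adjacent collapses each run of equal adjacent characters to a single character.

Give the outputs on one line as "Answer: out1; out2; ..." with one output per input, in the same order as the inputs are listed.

"r"; "kexznxki"; "fmih"; "sutgpjujxy"; "ygmecoislx"

Execution, op by op:
  "hbh" -> "rlr" -> "r"
  "kqaunpdnay" -> "uakexznxki" -> "kexznxki"
  "nsvcyx" -> "xcfmih" -> "fmih"
  "ltikjwfzkzno" -> "vdsutgpjujxy" -> "sutgpjujxy"
  "rkowcuseyibn" -> "buygmecoislx" -> "ygmecoislx"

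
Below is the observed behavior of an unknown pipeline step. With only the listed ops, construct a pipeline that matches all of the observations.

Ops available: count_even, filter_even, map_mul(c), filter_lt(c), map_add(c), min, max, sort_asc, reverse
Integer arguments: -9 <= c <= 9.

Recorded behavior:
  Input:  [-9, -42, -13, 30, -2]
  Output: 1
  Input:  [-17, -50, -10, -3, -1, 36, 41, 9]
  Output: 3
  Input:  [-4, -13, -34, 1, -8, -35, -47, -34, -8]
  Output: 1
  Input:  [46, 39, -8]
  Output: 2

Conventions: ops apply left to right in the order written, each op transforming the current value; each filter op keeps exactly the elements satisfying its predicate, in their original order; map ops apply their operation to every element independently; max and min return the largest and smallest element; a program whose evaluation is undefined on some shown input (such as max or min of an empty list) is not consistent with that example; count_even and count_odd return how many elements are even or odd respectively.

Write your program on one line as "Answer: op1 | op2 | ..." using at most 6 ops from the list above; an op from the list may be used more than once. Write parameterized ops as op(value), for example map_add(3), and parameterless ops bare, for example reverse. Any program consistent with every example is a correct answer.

reverse | map_mul(8) | map_mul(-5) | filter_lt(-8) | map_mul(9) | count_even

Check, running the answer program on each example:
  [-9, -42, -13, 30, -2] -> [-2, 30, -13, -42, -9] -> [-16, 240, -104, -336, -72] -> [80, -1200, 520, 1680, 360] -> [-1200] -> [-10800] -> 1
  [-17, -50, -10, -3, -1, 36, 41, 9] -> [9, 41, 36, -1, -3, -10, -50, -17] -> [72, 328, 288, -8, -24, -80, -400, -136] -> [-360, -1640, -1440, 40, 120, 400, 2000, 680] -> [-360, -1640, -1440] -> [-3240, -14760, -12960] -> 3
  [-4, -13, -34, 1, -8, -35, -47, -34, -8] -> [-8, -34, -47, -35, -8, 1, -34, -13, -4] -> [-64, -272, -376, -280, -64, 8, -272, -104, -32] -> [320, 1360, 1880, 1400, 320, -40, 1360, 520, 160] -> [-40] -> [-360] -> 1
  [46, 39, -8] -> [-8, 39, 46] -> [-64, 312, 368] -> [320, -1560, -1840] -> [-1560, -1840] -> [-14040, -16560] -> 2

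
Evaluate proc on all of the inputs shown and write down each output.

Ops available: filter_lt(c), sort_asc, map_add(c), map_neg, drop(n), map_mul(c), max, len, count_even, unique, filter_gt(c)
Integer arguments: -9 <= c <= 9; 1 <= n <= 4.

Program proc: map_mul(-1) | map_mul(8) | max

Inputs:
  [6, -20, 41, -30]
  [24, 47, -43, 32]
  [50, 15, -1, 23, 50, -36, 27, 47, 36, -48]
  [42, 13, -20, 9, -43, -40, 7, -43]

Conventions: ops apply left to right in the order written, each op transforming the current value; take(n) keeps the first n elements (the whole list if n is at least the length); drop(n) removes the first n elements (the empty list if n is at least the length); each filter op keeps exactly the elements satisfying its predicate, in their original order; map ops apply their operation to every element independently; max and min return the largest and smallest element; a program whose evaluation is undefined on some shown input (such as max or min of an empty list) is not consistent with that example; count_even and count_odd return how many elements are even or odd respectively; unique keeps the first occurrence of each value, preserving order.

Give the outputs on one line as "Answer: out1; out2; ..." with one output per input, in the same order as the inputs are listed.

240; 344; 384; 344

Execution, op by op:
  [6, -20, 41, -30] -> [-6, 20, -41, 30] -> [-48, 160, -328, 240] -> 240
  [24, 47, -43, 32] -> [-24, -47, 43, -32] -> [-192, -376, 344, -256] -> 344
  [50, 15, -1, 23, 50, -36, 27, 47, 36, -48] -> [-50, -15, 1, -23, -50, 36, -27, -47, -36, 48] -> [-400, -120, 8, -184, -400, 288, -216, -376, -288, 384] -> 384
  [42, 13, -20, 9, -43, -40, 7, -43] -> [-42, -13, 20, -9, 43, 40, -7, 43] -> [-336, -104, 160, -72, 344, 320, -56, 344] -> 344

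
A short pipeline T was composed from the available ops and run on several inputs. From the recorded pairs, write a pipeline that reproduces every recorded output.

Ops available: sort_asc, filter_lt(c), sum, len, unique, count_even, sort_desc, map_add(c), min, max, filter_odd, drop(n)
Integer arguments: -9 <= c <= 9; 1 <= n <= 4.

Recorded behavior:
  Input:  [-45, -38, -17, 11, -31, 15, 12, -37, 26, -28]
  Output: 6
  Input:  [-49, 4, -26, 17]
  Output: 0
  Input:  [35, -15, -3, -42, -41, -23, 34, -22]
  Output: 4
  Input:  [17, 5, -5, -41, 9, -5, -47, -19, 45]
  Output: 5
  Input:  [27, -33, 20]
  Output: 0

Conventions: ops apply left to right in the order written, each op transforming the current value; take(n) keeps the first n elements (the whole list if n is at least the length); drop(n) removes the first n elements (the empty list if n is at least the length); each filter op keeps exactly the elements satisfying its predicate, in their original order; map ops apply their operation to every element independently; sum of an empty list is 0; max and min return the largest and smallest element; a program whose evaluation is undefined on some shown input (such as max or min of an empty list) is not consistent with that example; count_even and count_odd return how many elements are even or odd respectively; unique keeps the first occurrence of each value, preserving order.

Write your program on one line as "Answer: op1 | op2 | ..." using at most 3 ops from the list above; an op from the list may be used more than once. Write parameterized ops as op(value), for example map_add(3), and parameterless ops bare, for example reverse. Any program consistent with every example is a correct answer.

drop(4) | len

Check, running the answer program on each example:
  [-45, -38, -17, 11, -31, 15, 12, -37, 26, -28] -> [-31, 15, 12, -37, 26, -28] -> 6
  [-49, 4, -26, 17] -> [] -> 0
  [35, -15, -3, -42, -41, -23, 34, -22] -> [-41, -23, 34, -22] -> 4
  [17, 5, -5, -41, 9, -5, -47, -19, 45] -> [9, -5, -47, -19, 45] -> 5
  [27, -33, 20] -> [] -> 0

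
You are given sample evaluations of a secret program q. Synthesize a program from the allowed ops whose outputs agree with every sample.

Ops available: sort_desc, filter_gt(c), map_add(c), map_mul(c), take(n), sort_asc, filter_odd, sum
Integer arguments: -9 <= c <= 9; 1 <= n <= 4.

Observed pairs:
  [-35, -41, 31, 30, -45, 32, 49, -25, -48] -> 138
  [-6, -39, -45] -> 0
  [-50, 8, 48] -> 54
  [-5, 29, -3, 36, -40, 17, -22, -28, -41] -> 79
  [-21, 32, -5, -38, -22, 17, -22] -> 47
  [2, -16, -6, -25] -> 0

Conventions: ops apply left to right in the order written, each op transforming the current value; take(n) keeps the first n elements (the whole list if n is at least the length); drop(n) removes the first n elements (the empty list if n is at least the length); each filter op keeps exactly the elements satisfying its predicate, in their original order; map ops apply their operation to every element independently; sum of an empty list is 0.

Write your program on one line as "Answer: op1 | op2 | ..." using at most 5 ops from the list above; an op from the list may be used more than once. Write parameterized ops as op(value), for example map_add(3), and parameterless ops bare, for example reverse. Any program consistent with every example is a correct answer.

filter_gt(6) | map_add(-7) | map_add(6) | sum

Check, running the answer program on each example:
  [-35, -41, 31, 30, -45, 32, 49, -25, -48] -> [31, 30, 32, 49] -> [24, 23, 25, 42] -> [30, 29, 31, 48] -> 138
  [-6, -39, -45] -> [] -> [] -> [] -> 0
  [-50, 8, 48] -> [8, 48] -> [1, 41] -> [7, 47] -> 54
  [-5, 29, -3, 36, -40, 17, -22, -28, -41] -> [29, 36, 17] -> [22, 29, 10] -> [28, 35, 16] -> 79
  [-21, 32, -5, -38, -22, 17, -22] -> [32, 17] -> [25, 10] -> [31, 16] -> 47
  [2, -16, -6, -25] -> [] -> [] -> [] -> 0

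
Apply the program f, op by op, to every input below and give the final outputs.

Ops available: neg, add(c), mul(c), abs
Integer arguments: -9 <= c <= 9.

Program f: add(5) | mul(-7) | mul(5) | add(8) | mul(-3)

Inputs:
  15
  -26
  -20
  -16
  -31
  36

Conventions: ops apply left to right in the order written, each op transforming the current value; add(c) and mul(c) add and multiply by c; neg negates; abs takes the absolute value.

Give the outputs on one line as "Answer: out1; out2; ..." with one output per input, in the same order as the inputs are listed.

Execution, op by op:
  15 -> 20 -> -140 -> -700 -> -692 -> 2076
  -26 -> -21 -> 147 -> 735 -> 743 -> -2229
  -20 -> -15 -> 105 -> 525 -> 533 -> -1599
  -16 -> -11 -> 77 -> 385 -> 393 -> -1179
  -31 -> -26 -> 182 -> 910 -> 918 -> -2754
  36 -> 41 -> -287 -> -1435 -> -1427 -> 4281

2076; -2229; -1599; -1179; -2754; 4281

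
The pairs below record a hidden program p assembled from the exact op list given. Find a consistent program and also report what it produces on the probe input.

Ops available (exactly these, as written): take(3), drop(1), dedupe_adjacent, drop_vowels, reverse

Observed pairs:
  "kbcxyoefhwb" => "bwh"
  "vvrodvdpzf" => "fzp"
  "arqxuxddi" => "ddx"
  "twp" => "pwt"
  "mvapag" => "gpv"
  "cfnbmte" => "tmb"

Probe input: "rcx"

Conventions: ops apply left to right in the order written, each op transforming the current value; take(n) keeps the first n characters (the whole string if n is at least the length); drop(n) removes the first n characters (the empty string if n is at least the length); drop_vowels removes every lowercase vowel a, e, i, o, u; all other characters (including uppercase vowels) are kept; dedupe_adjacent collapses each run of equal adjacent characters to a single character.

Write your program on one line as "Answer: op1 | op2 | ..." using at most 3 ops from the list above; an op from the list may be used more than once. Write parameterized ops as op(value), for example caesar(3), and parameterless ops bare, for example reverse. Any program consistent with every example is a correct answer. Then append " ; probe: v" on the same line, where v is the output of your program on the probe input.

reverse | drop_vowels | take(3) ; probe: "xcr"

Check, running the answer program on each example:
  "kbcxyoefhwb" -> "bwhfeoyxcbk" -> "bwhfyxcbk" -> "bwh"
  "vvrodvdpzf" -> "fzpdvdorvv" -> "fzpdvdrvv" -> "fzp"
  "arqxuxddi" -> "iddxuxqra" -> "ddxxqr" -> "ddx"
  "twp" -> "pwt" -> "pwt" -> "pwt"
  "mvapag" -> "gapavm" -> "gpvm" -> "gpv"
  "cfnbmte" -> "etmbnfc" -> "tmbnfc" -> "tmb"
  probe: "rcx" -> "xcr" -> "xcr" -> "xcr"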